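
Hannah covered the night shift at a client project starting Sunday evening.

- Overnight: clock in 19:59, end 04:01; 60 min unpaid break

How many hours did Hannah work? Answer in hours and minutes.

Overnight: 19:59 → midnight = 4 h 1 min; midnight → 04:01 = 4 h 1 min; span 8 h 2 min; less 60 min break → 7 h 2 min

7 h 2 min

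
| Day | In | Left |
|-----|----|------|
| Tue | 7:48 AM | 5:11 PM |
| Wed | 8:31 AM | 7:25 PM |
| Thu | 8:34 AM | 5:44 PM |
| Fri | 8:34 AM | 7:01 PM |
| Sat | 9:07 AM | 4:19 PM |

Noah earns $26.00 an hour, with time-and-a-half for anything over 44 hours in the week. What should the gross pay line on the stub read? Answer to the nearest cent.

Tue: 7:48 AM–5:11 PM = 9 h 23 min
Wed: 8:31 AM–7:25 PM = 10 h 54 min
Thu: 8:34 AM–5:44 PM = 9 h 10 min
Fri: 8:34 AM–7:01 PM = 10 h 27 min
Sat: 9:07 AM–4:19 PM = 7 h 12 min
Total worked: 47 h 6 min = 2826 min.
Regular 44 h 0 min = 2640 min at $26.00/h; overtime 3 h 6 min = 186 min at $39.00/h.
Pay = (2640 × $26.00 + 186 × $39.00) ÷ 60 = $1264.90.

$1264.90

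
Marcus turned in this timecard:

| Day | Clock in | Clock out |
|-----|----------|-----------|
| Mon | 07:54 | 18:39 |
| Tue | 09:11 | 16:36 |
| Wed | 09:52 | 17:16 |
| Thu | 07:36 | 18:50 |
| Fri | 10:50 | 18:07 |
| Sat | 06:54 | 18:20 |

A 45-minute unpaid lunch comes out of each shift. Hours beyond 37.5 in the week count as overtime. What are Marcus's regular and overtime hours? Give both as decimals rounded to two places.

Mon: 07:54–18:39 = 10 h 45 min; less 45 min break → 10 h 0 min
Tue: 09:11–16:36 = 7 h 25 min; less 45 min break → 6 h 40 min
Wed: 09:52–17:16 = 7 h 24 min; less 45 min break → 6 h 39 min
Thu: 07:36–18:50 = 11 h 14 min; less 45 min break → 10 h 29 min
Fri: 10:50–18:07 = 7 h 17 min; less 45 min break → 6 h 32 min
Sat: 06:54–18:20 = 11 h 26 min; less 45 min break → 10 h 41 min
Total worked: 51 h 1 min = 51.02 h.
Threshold 37.5 h → overtime 13 h 31 min, regular 37 h 30 min.

Regular 37.50 hours, overtime 13.52 hours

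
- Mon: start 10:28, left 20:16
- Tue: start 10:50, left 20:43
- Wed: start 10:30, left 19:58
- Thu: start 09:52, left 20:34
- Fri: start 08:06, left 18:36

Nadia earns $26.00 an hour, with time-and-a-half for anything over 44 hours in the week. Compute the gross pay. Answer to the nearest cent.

$1391.65

Mon: 10:28–20:16 = 9 h 48 min
Tue: 10:50–20:43 = 9 h 53 min
Wed: 10:30–19:58 = 9 h 28 min
Thu: 09:52–20:34 = 10 h 42 min
Fri: 08:06–18:36 = 10 h 30 min
Total worked: 50 h 21 min = 3021 min.
Regular 44 h 0 min = 2640 min at $26.00/h; overtime 6 h 21 min = 381 min at $39.00/h.
Pay = (2640 × $26.00 + 381 × $39.00) ÷ 60 = $1391.65.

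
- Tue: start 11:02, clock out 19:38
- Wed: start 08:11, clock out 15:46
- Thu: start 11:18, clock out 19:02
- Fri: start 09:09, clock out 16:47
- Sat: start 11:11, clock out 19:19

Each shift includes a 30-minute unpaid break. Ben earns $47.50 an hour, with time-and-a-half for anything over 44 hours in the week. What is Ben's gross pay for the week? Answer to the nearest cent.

Tue: 11:02–19:38 = 8 h 36 min; less 30 min break → 8 h 6 min
Wed: 08:11–15:46 = 7 h 35 min; less 30 min break → 7 h 5 min
Thu: 11:18–19:02 = 7 h 44 min; less 30 min break → 7 h 14 min
Fri: 09:09–16:47 = 7 h 38 min; less 30 min break → 7 h 8 min
Sat: 11:11–19:19 = 8 h 8 min; less 30 min break → 7 h 38 min
Total worked: 37 h 11 min = 2231 min.
Regular 37 h 11 min = 2231 min at $47.50/h; overtime 0 h 0 min = 0 min at $71.25/h.
Pay = (2231 × $47.50 + 0 × $71.25) ÷ 60 = $1766.21.

$1766.21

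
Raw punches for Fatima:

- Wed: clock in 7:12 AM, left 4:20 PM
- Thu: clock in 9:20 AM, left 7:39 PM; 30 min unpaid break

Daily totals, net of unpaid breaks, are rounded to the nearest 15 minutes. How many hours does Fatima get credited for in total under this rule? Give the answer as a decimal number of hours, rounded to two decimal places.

Wed: 7:12 AM–4:20 PM = 9 h 8 min → rounds to 9 h 15 min
Thu: 9:20 AM–7:39 PM = 10 h 19 min − 30 min = 9 h 49 min → rounds to 9 h 45 min
Total credited: 19 h 0 min.

19.00 hours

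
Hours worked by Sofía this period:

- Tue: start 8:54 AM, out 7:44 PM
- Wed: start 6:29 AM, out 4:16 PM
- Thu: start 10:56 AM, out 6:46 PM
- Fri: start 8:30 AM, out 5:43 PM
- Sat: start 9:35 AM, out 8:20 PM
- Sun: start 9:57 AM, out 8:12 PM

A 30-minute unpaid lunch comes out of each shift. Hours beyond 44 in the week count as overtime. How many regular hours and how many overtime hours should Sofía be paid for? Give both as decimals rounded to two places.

Regular 44.00 hours, overtime 11.67 hours

Tue: 8:54 AM–7:44 PM = 10 h 50 min; less 30 min break → 10 h 20 min
Wed: 6:29 AM–4:16 PM = 9 h 47 min; less 30 min break → 9 h 17 min
Thu: 10:56 AM–6:46 PM = 7 h 50 min; less 30 min break → 7 h 20 min
Fri: 8:30 AM–5:43 PM = 9 h 13 min; less 30 min break → 8 h 43 min
Sat: 9:35 AM–8:20 PM = 10 h 45 min; less 30 min break → 10 h 15 min
Sun: 9:57 AM–8:12 PM = 10 h 15 min; less 30 min break → 9 h 45 min
Total worked: 55 h 40 min = 55.67 h.
Threshold 44 h → overtime 11 h 40 min, regular 44 h 0 min.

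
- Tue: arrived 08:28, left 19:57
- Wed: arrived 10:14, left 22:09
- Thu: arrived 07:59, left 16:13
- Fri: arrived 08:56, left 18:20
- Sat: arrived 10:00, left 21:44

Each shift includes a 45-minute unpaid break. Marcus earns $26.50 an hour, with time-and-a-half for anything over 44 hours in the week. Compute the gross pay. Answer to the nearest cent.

$1365.41

Tue: 08:28–19:57 = 11 h 29 min; less 45 min break → 10 h 44 min
Wed: 10:14–22:09 = 11 h 55 min; less 45 min break → 11 h 10 min
Thu: 07:59–16:13 = 8 h 14 min; less 45 min break → 7 h 29 min
Fri: 08:56–18:20 = 9 h 24 min; less 45 min break → 8 h 39 min
Sat: 10:00–21:44 = 11 h 44 min; less 45 min break → 10 h 59 min
Total worked: 49 h 1 min = 2941 min.
Regular 44 h 0 min = 2640 min at $26.50/h; overtime 5 h 1 min = 301 min at $39.75/h.
Pay = (2640 × $26.50 + 301 × $39.75) ÷ 60 = $1365.41.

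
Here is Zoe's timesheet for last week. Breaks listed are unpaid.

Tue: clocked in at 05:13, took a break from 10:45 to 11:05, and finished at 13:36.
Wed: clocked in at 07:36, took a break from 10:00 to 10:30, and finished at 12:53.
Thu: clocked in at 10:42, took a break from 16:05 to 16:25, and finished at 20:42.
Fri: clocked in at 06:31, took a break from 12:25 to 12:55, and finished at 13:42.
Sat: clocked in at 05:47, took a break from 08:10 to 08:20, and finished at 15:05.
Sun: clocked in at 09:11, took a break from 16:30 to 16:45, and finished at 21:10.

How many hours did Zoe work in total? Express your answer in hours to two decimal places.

Tue: 05:13–13:36 = 8 h 23 min; less 20 min break → 8 h 3 min
Wed: 07:36–12:53 = 5 h 17 min; less 30 min break → 4 h 47 min
Thu: 10:42–20:42 = 10 h 0 min; less 20 min break → 9 h 40 min
Fri: 06:31–13:42 = 7 h 11 min; less 30 min break → 6 h 41 min
Sat: 05:47–15:05 = 9 h 18 min; less 10 min break → 9 h 8 min
Sun: 09:11–21:10 = 11 h 59 min; less 15 min break → 11 h 44 min
Total: 8 h 3 min + 4 h 47 min + 9 h 40 min + 6 h 41 min + 9 h 8 min + 11 h 44 min = 50 h 3 min.

50.05 hours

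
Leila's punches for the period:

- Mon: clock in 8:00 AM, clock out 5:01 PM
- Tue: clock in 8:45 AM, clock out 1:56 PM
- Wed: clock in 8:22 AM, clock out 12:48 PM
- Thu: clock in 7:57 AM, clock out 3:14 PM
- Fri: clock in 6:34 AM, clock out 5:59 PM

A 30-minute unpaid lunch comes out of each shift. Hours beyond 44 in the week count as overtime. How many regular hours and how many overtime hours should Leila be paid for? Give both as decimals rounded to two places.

Regular 34.83 hours, overtime 0.00 hours

Mon: 8:00 AM–5:01 PM = 9 h 1 min; less 30 min break → 8 h 31 min
Tue: 8:45 AM–1:56 PM = 5 h 11 min; less 30 min break → 4 h 41 min
Wed: 8:22 AM–12:48 PM = 4 h 26 min; less 30 min break → 3 h 56 min
Thu: 7:57 AM–3:14 PM = 7 h 17 min; less 30 min break → 6 h 47 min
Fri: 6:34 AM–5:59 PM = 11 h 25 min; less 30 min break → 10 h 55 min
Total worked: 34 h 50 min = 34.83 h.
Threshold 44 h → overtime 0 h 0 min, regular 34 h 50 min.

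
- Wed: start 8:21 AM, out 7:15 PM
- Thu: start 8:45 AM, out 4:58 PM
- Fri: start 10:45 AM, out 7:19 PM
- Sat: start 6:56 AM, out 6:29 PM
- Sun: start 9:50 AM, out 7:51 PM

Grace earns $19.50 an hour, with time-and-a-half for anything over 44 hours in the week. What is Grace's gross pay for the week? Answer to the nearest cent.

Wed: 8:21 AM–7:15 PM = 10 h 54 min
Thu: 8:45 AM–4:58 PM = 8 h 13 min
Fri: 10:45 AM–7:19 PM = 8 h 34 min
Sat: 6:56 AM–6:29 PM = 11 h 33 min
Sun: 9:50 AM–7:51 PM = 10 h 1 min
Total worked: 49 h 15 min = 2955 min.
Regular 44 h 0 min = 2640 min at $19.50/h; overtime 5 h 15 min = 315 min at $29.25/h.
Pay = (2640 × $19.50 + 315 × $29.25) ÷ 60 = $1011.56.

$1011.56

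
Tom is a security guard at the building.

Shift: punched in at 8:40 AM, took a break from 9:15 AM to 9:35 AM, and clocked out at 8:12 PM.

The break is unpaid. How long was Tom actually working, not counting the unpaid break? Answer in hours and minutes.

Shift: 8:40 AM–8:12 PM = 11 h 32 min; less 20 min break → 11 h 12 min

11 h 12 min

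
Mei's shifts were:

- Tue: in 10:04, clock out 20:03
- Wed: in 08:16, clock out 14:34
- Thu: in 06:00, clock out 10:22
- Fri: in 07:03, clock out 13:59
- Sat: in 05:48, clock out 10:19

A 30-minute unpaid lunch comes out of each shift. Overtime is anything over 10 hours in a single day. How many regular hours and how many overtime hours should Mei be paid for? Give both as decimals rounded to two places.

Tue: 10:04–20:03 = 9 h 59 min; less 30 min break → 9 h 29 min
Wed: 08:16–14:34 = 6 h 18 min; less 30 min break → 5 h 48 min
Thu: 06:00–10:22 = 4 h 22 min; less 30 min break → 3 h 52 min
Fri: 07:03–13:59 = 6 h 56 min; less 30 min break → 6 h 26 min
Sat: 05:48–10:19 = 4 h 31 min; less 30 min break → 4 h 1 min
Tue reg 9 h 29 min / OT 0 h 0 min; Wed reg 5 h 48 min / OT 0 h 0 min; Thu reg 3 h 52 min / OT 0 h 0 min; Fri reg 6 h 26 min / OT 0 h 0 min; Sat reg 4 h 1 min / OT 0 h 0 min.
Totals: regular 29 h 36 min, overtime 0 h 0 min.

Regular 29.60 hours, overtime 0.00 hours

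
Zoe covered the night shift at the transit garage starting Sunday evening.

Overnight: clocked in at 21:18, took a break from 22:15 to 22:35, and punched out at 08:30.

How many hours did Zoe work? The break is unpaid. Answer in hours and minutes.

Overnight: 21:18 → midnight = 2 h 42 min; midnight → 08:30 = 8 h 30 min; span 11 h 12 min; less 20 min break → 10 h 52 min

10 h 52 min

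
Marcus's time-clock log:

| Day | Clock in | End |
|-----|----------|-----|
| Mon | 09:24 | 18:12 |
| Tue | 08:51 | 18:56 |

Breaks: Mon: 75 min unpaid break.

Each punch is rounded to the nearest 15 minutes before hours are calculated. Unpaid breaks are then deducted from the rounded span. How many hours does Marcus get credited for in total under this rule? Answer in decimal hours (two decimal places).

Mon: in 09:24→09:30, out 18:12→18:15; 8 h 45 min − 75 min = 7 h 30 min
Tue: in 08:51→08:45, out 18:56→19:00; 10 h 15 min
Total credited: 17 h 45 min.

17.75 hours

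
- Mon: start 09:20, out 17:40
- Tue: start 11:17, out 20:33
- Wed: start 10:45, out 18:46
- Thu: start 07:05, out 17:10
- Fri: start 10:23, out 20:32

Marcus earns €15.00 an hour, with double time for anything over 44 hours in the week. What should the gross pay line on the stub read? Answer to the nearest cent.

Mon: 09:20–17:40 = 8 h 20 min
Tue: 11:17–20:33 = 9 h 16 min
Wed: 10:45–18:46 = 8 h 1 min
Thu: 07:05–17:10 = 10 h 5 min
Fri: 10:23–20:32 = 10 h 9 min
Total worked: 45 h 51 min = 2751 min.
Regular 44 h 0 min = 2640 min at €15.00/h; overtime 1 h 51 min = 111 min at €30.00/h.
Pay = (2640 × €15.00 + 111 × €30.00) ÷ 60 = €715.50.

€715.50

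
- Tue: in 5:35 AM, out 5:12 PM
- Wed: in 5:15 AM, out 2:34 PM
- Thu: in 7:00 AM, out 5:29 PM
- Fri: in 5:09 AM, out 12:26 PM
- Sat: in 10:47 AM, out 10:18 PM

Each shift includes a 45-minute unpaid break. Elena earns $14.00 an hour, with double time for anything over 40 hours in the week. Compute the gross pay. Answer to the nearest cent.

Tue: 5:35 AM–5:12 PM = 11 h 37 min; less 45 min break → 10 h 52 min
Wed: 5:15 AM–2:34 PM = 9 h 19 min; less 45 min break → 8 h 34 min
Thu: 7:00 AM–5:29 PM = 10 h 29 min; less 45 min break → 9 h 44 min
Fri: 5:09 AM–12:26 PM = 7 h 17 min; less 45 min break → 6 h 32 min
Sat: 10:47 AM–10:18 PM = 11 h 31 min; less 45 min break → 10 h 46 min
Total worked: 46 h 28 min = 2788 min.
Regular 40 h 0 min = 2400 min at $14.00/h; overtime 6 h 28 min = 388 min at $28.00/h.
Pay = (2400 × $14.00 + 388 × $28.00) ÷ 60 = $741.07.

$741.07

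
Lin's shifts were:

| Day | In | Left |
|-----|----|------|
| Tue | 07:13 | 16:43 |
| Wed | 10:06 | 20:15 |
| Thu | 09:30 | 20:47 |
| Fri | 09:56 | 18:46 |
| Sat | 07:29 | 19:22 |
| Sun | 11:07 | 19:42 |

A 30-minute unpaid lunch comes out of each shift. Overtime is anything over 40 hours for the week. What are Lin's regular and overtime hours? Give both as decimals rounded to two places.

Tue: 07:13–16:43 = 9 h 30 min; less 30 min break → 9 h 0 min
Wed: 10:06–20:15 = 10 h 9 min; less 30 min break → 9 h 39 min
Thu: 09:30–20:47 = 11 h 17 min; less 30 min break → 10 h 47 min
Fri: 09:56–18:46 = 8 h 50 min; less 30 min break → 8 h 20 min
Sat: 07:29–19:22 = 11 h 53 min; less 30 min break → 11 h 23 min
Sun: 11:07–19:42 = 8 h 35 min; less 30 min break → 8 h 5 min
Total worked: 57 h 14 min = 57.23 h.
Threshold 40 h → overtime 17 h 14 min, regular 40 h 0 min.

Regular 40.00 hours, overtime 17.23 hours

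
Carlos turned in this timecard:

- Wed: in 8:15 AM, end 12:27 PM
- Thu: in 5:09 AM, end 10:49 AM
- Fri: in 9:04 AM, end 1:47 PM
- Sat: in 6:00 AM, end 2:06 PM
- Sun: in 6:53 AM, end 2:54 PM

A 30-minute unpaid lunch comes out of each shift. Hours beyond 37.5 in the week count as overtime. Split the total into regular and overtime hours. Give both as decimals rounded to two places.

Regular 28.20 hours, overtime 0.00 hours

Wed: 8:15 AM–12:27 PM = 4 h 12 min; less 30 min break → 3 h 42 min
Thu: 5:09 AM–10:49 AM = 5 h 40 min; less 30 min break → 5 h 10 min
Fri: 9:04 AM–1:47 PM = 4 h 43 min; less 30 min break → 4 h 13 min
Sat: 6:00 AM–2:06 PM = 8 h 6 min; less 30 min break → 7 h 36 min
Sun: 6:53 AM–2:54 PM = 8 h 1 min; less 30 min break → 7 h 31 min
Total worked: 28 h 12 min = 28.20 h.
Threshold 37.5 h → overtime 0 h 0 min, regular 28 h 12 min.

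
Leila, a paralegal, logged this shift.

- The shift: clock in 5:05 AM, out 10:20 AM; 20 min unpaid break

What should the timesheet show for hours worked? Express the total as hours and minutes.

The shift: 5:05 AM–10:20 AM = 5 h 15 min; less 20 min break → 4 h 55 min

4 h 55 min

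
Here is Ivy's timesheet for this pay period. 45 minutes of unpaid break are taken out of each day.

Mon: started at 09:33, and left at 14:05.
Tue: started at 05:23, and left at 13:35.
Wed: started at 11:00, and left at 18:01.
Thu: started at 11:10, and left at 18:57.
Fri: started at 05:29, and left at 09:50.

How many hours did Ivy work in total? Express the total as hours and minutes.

Mon: 09:33–14:05 = 4 h 32 min; less 45 min break → 3 h 47 min
Tue: 05:23–13:35 = 8 h 12 min; less 45 min break → 7 h 27 min
Wed: 11:00–18:01 = 7 h 1 min; less 45 min break → 6 h 16 min
Thu: 11:10–18:57 = 7 h 47 min; less 45 min break → 7 h 2 min
Fri: 05:29–09:50 = 4 h 21 min; less 45 min break → 3 h 36 min
Total: 3 h 47 min + 7 h 27 min + 6 h 16 min + 7 h 2 min + 3 h 36 min = 28 h 8 min.

28 h 8 min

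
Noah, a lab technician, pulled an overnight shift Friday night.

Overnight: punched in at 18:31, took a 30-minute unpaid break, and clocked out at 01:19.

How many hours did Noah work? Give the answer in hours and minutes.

6 h 18 min

Overnight: 18:31 → midnight = 5 h 29 min; midnight → 01:19 = 1 h 19 min; span 6 h 48 min; less 30 min break → 6 h 18 min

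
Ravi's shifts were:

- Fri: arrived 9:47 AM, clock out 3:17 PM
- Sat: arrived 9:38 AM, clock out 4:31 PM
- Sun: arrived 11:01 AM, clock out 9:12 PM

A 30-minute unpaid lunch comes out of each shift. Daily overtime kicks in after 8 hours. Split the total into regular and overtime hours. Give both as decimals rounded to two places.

Regular 19.38 hours, overtime 1.68 hours

Fri: 9:47 AM–3:17 PM = 5 h 30 min; less 30 min break → 5 h 0 min
Sat: 9:38 AM–4:31 PM = 6 h 53 min; less 30 min break → 6 h 23 min
Sun: 11:01 AM–9:12 PM = 10 h 11 min; less 30 min break → 9 h 41 min
Fri reg 5 h 0 min / OT 0 h 0 min; Sat reg 6 h 23 min / OT 0 h 0 min; Sun reg 8 h 0 min / OT 1 h 41 min.
Totals: regular 19 h 23 min, overtime 1 h 41 min.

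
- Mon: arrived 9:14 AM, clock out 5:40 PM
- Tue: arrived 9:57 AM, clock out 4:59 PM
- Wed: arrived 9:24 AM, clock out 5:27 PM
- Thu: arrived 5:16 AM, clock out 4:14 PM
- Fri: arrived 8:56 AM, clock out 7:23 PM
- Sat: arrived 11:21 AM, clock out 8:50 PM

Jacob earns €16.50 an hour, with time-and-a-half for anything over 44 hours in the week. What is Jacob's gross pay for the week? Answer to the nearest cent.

Mon: 9:14 AM–5:40 PM = 8 h 26 min
Tue: 9:57 AM–4:59 PM = 7 h 2 min
Wed: 9:24 AM–5:27 PM = 8 h 3 min
Thu: 5:16 AM–4:14 PM = 10 h 58 min
Fri: 8:56 AM–7:23 PM = 10 h 27 min
Sat: 11:21 AM–8:50 PM = 9 h 29 min
Total worked: 54 h 25 min = 3265 min.
Regular 44 h 0 min = 2640 min at €16.50/h; overtime 10 h 25 min = 625 min at €24.75/h.
Pay = (2640 × €16.50 + 625 × €24.75) ÷ 60 = €983.81.

€983.81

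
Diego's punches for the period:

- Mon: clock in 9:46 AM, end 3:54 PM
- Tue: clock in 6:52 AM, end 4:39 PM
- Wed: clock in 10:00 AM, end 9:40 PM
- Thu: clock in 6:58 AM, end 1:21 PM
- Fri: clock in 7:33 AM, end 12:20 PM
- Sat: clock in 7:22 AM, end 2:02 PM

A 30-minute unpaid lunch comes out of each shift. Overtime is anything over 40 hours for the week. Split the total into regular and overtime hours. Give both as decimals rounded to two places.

Mon: 9:46 AM–3:54 PM = 6 h 8 min; less 30 min break → 5 h 38 min
Tue: 6:52 AM–4:39 PM = 9 h 47 min; less 30 min break → 9 h 17 min
Wed: 10:00 AM–9:40 PM = 11 h 40 min; less 30 min break → 11 h 10 min
Thu: 6:58 AM–1:21 PM = 6 h 23 min; less 30 min break → 5 h 53 min
Fri: 7:33 AM–12:20 PM = 4 h 47 min; less 30 min break → 4 h 17 min
Sat: 7:22 AM–2:02 PM = 6 h 40 min; less 30 min break → 6 h 10 min
Total worked: 42 h 25 min = 42.42 h.
Threshold 40 h → overtime 2 h 25 min, regular 40 h 0 min.

Regular 40.00 hours, overtime 2.42 hours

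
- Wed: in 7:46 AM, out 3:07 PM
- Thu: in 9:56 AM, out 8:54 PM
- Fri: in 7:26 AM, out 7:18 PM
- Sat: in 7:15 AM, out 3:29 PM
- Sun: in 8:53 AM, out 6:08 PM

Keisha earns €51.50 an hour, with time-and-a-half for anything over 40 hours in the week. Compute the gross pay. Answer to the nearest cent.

€2652.25

Wed: 7:46 AM–3:07 PM = 7 h 21 min
Thu: 9:56 AM–8:54 PM = 10 h 58 min
Fri: 7:26 AM–7:18 PM = 11 h 52 min
Sat: 7:15 AM–3:29 PM = 8 h 14 min
Sun: 8:53 AM–6:08 PM = 9 h 15 min
Total worked: 47 h 40 min = 2860 min.
Regular 40 h 0 min = 2400 min at €51.50/h; overtime 7 h 40 min = 460 min at €77.25/h.
Pay = (2400 × €51.50 + 460 × €77.25) ÷ 60 = €2652.25.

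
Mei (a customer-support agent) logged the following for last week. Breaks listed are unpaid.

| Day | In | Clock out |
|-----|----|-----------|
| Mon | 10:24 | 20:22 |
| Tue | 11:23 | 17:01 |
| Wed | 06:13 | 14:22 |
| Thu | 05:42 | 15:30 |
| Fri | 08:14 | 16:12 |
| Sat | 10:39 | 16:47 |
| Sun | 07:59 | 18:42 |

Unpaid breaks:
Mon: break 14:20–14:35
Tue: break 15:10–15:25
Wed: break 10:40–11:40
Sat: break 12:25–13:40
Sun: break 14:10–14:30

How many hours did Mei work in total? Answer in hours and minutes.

Mon: 10:24–20:22 = 9 h 58 min; less 15 min break → 9 h 43 min
Tue: 11:23–17:01 = 5 h 38 min; less 15 min break → 5 h 23 min
Wed: 06:13–14:22 = 8 h 9 min; less 60 min break → 7 h 9 min
Thu: 05:42–15:30 = 9 h 48 min
Fri: 08:14–16:12 = 7 h 58 min
Sat: 10:39–16:47 = 6 h 8 min; less 75 min break → 4 h 53 min
Sun: 07:59–18:42 = 10 h 43 min; less 20 min break → 10 h 23 min
Total: 9 h 43 min + 5 h 23 min + 7 h 9 min + 9 h 48 min + 7 h 58 min + 4 h 53 min + 10 h 23 min = 55 h 17 min.

55 h 17 min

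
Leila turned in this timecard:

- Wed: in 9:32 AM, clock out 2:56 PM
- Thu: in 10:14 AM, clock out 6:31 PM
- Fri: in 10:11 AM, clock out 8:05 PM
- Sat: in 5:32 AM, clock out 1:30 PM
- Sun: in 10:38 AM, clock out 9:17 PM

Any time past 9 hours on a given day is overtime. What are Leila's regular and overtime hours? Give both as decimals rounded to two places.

Wed: 9:32 AM–2:56 PM = 5 h 24 min
Thu: 10:14 AM–6:31 PM = 8 h 17 min
Fri: 10:11 AM–8:05 PM = 9 h 54 min
Sat: 5:32 AM–1:30 PM = 7 h 58 min
Sun: 10:38 AM–9:17 PM = 10 h 39 min
Wed reg 5 h 24 min / OT 0 h 0 min; Thu reg 8 h 17 min / OT 0 h 0 min; Fri reg 9 h 0 min / OT 0 h 54 min; Sat reg 7 h 58 min / OT 0 h 0 min; Sun reg 9 h 0 min / OT 1 h 39 min.
Totals: regular 39 h 39 min, overtime 2 h 33 min.

Regular 39.65 hours, overtime 2.55 hours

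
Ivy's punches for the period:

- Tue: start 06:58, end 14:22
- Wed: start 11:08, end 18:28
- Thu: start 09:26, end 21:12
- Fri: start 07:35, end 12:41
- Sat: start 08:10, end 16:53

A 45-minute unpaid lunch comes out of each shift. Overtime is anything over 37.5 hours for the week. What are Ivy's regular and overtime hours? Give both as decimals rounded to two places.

Regular 36.57 hours, overtime 0.00 hours

Tue: 06:58–14:22 = 7 h 24 min; less 45 min break → 6 h 39 min
Wed: 11:08–18:28 = 7 h 20 min; less 45 min break → 6 h 35 min
Thu: 09:26–21:12 = 11 h 46 min; less 45 min break → 11 h 1 min
Fri: 07:35–12:41 = 5 h 6 min; less 45 min break → 4 h 21 min
Sat: 08:10–16:53 = 8 h 43 min; less 45 min break → 7 h 58 min
Total worked: 36 h 34 min = 36.57 h.
Threshold 37.5 h → overtime 0 h 0 min, regular 36 h 34 min.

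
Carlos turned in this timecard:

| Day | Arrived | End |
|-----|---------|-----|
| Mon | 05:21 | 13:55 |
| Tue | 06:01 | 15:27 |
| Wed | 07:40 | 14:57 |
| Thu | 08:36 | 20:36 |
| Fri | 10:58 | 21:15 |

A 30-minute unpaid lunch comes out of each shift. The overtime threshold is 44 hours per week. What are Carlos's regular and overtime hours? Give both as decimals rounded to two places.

Regular 44.00 hours, overtime 1.07 hours

Mon: 05:21–13:55 = 8 h 34 min; less 30 min break → 8 h 4 min
Tue: 06:01–15:27 = 9 h 26 min; less 30 min break → 8 h 56 min
Wed: 07:40–14:57 = 7 h 17 min; less 30 min break → 6 h 47 min
Thu: 08:36–20:36 = 12 h 0 min; less 30 min break → 11 h 30 min
Fri: 10:58–21:15 = 10 h 17 min; less 30 min break → 9 h 47 min
Total worked: 45 h 4 min = 45.07 h.
Threshold 44 h → overtime 1 h 4 min, regular 44 h 0 min.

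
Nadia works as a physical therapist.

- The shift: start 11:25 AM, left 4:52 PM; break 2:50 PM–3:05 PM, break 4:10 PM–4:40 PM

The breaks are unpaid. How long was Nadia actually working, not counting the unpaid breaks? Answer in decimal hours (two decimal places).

The shift: 11:25 AM–4:52 PM = 5 h 27 min; less 45 min break → 4 h 42 min

4.70 hours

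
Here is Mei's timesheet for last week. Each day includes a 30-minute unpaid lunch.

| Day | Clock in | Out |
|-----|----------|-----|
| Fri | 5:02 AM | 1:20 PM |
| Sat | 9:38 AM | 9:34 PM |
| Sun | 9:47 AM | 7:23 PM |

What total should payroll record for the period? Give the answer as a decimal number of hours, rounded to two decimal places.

Fri: 5:02 AM–1:20 PM = 8 h 18 min; less 30 min break → 7 h 48 min
Sat: 9:38 AM–9:34 PM = 11 h 56 min; less 30 min break → 11 h 26 min
Sun: 9:47 AM–7:23 PM = 9 h 36 min; less 30 min break → 9 h 6 min
Total: 7 h 48 min + 11 h 26 min + 9 h 6 min = 28 h 20 min.

28.33 hours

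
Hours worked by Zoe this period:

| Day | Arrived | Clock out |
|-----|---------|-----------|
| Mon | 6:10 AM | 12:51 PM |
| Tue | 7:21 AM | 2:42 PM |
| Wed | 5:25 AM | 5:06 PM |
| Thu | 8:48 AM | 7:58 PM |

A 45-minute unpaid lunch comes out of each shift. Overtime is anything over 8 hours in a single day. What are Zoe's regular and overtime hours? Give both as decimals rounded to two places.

Mon: 6:10 AM–12:51 PM = 6 h 41 min; less 45 min break → 5 h 56 min
Tue: 7:21 AM–2:42 PM = 7 h 21 min; less 45 min break → 6 h 36 min
Wed: 5:25 AM–5:06 PM = 11 h 41 min; less 45 min break → 10 h 56 min
Thu: 8:48 AM–7:58 PM = 11 h 10 min; less 45 min break → 10 h 25 min
Mon reg 5 h 56 min / OT 0 h 0 min; Tue reg 6 h 36 min / OT 0 h 0 min; Wed reg 8 h 0 min / OT 2 h 56 min; Thu reg 8 h 0 min / OT 2 h 25 min.
Totals: regular 28 h 32 min, overtime 5 h 21 min.

Regular 28.53 hours, overtime 5.35 hours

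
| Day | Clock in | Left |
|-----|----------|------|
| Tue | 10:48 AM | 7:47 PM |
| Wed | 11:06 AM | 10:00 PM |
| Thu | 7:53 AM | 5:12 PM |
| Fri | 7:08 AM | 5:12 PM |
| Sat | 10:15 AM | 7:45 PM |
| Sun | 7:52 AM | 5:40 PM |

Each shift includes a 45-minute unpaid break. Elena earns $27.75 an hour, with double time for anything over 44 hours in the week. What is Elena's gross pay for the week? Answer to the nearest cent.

Tue: 10:48 AM–7:47 PM = 8 h 59 min; less 45 min break → 8 h 14 min
Wed: 11:06 AM–10:00 PM = 10 h 54 min; less 45 min break → 10 h 9 min
Thu: 7:53 AM–5:12 PM = 9 h 19 min; less 45 min break → 8 h 34 min
Fri: 7:08 AM–5:12 PM = 10 h 4 min; less 45 min break → 9 h 19 min
Sat: 10:15 AM–7:45 PM = 9 h 30 min; less 45 min break → 8 h 45 min
Sun: 7:52 AM–5:40 PM = 9 h 48 min; less 45 min break → 9 h 3 min
Total worked: 54 h 4 min = 3244 min.
Regular 44 h 0 min = 2640 min at $27.75/h; overtime 10 h 4 min = 604 min at $55.50/h.
Pay = (2640 × $27.75 + 604 × $55.50) ÷ 60 = $1779.70.

$1779.70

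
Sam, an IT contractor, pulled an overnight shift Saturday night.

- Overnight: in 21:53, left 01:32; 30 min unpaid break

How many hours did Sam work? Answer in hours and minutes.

3 h 9 min

Overnight: 21:53 → midnight = 2 h 7 min; midnight → 01:32 = 1 h 32 min; span 3 h 39 min; less 30 min break → 3 h 9 min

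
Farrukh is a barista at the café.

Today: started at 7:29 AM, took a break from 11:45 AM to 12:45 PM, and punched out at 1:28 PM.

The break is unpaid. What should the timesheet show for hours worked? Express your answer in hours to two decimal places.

4.98 hours

Today: 7:29 AM–1:28 PM = 5 h 59 min; less 60 min break → 4 h 59 min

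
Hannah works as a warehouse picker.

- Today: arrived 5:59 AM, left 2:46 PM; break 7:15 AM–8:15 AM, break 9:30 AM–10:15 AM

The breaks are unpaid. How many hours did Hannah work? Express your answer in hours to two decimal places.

Today: 5:59 AM–2:46 PM = 8 h 47 min; less 105 min break → 7 h 2 min

7.03 hours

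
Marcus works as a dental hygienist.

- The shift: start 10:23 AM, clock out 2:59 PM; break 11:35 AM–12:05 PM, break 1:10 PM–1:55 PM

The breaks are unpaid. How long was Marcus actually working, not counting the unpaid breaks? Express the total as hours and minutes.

The shift: 10:23 AM–2:59 PM = 4 h 36 min; less 75 min break → 3 h 21 min

3 h 21 min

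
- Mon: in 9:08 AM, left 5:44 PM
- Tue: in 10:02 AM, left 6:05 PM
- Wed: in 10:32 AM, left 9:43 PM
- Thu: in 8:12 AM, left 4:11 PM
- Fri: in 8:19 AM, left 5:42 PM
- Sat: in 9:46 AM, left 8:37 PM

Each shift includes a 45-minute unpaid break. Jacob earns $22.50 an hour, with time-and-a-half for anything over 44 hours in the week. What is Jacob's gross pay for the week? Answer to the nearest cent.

$1244.81

Mon: 9:08 AM–5:44 PM = 8 h 36 min; less 45 min break → 7 h 51 min
Tue: 10:02 AM–6:05 PM = 8 h 3 min; less 45 min break → 7 h 18 min
Wed: 10:32 AM–9:43 PM = 11 h 11 min; less 45 min break → 10 h 26 min
Thu: 8:12 AM–4:11 PM = 7 h 59 min; less 45 min break → 7 h 14 min
Fri: 8:19 AM–5:42 PM = 9 h 23 min; less 45 min break → 8 h 38 min
Sat: 9:46 AM–8:37 PM = 10 h 51 min; less 45 min break → 10 h 6 min
Total worked: 51 h 33 min = 3093 min.
Regular 44 h 0 min = 2640 min at $22.50/h; overtime 7 h 33 min = 453 min at $33.75/h.
Pay = (2640 × $22.50 + 453 × $33.75) ÷ 60 = $1244.81.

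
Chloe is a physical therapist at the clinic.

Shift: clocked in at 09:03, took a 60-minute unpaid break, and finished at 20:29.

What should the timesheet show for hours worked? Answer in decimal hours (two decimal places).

Shift: 09:03–20:29 = 11 h 26 min; less 60 min break → 10 h 26 min

10.43 hours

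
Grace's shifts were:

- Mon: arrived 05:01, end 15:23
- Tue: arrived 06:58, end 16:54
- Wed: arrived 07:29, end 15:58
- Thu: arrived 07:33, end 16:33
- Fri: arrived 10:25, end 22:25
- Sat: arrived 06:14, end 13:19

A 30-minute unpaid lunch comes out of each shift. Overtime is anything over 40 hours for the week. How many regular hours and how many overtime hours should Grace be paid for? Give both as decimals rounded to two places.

Regular 40.00 hours, overtime 13.87 hours

Mon: 05:01–15:23 = 10 h 22 min; less 30 min break → 9 h 52 min
Tue: 06:58–16:54 = 9 h 56 min; less 30 min break → 9 h 26 min
Wed: 07:29–15:58 = 8 h 29 min; less 30 min break → 7 h 59 min
Thu: 07:33–16:33 = 9 h 0 min; less 30 min break → 8 h 30 min
Fri: 10:25–22:25 = 12 h 0 min; less 30 min break → 11 h 30 min
Sat: 06:14–13:19 = 7 h 5 min; less 30 min break → 6 h 35 min
Total worked: 53 h 52 min = 53.87 h.
Threshold 40 h → overtime 13 h 52 min, regular 40 h 0 min.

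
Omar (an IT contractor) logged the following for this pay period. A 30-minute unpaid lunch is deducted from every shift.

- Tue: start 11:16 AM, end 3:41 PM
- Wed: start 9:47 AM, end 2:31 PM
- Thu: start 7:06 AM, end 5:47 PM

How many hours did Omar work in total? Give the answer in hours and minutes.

Tue: 11:16 AM–3:41 PM = 4 h 25 min; less 30 min break → 3 h 55 min
Wed: 9:47 AM–2:31 PM = 4 h 44 min; less 30 min break → 4 h 14 min
Thu: 7:06 AM–5:47 PM = 10 h 41 min; less 30 min break → 10 h 11 min
Total: 3 h 55 min + 4 h 14 min + 10 h 11 min = 18 h 20 min.

18 h 20 min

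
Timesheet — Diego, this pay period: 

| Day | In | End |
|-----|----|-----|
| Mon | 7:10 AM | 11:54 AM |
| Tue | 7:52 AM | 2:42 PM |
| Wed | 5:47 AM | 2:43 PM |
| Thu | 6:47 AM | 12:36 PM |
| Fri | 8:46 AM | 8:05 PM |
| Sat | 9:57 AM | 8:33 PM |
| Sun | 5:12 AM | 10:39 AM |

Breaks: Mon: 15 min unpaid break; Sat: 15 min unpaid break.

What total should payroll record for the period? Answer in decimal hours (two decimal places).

53.18 hours

Mon: 7:10 AM–11:54 AM = 4 h 44 min; less 15 min break → 4 h 29 min
Tue: 7:52 AM–2:42 PM = 6 h 50 min
Wed: 5:47 AM–2:43 PM = 8 h 56 min
Thu: 6:47 AM–12:36 PM = 5 h 49 min
Fri: 8:46 AM–8:05 PM = 11 h 19 min
Sat: 9:57 AM–8:33 PM = 10 h 36 min; less 15 min break → 10 h 21 min
Sun: 5:12 AM–10:39 AM = 5 h 27 min
Total: 4 h 29 min + 6 h 50 min + 8 h 56 min + 5 h 49 min + 11 h 19 min + 10 h 21 min + 5 h 27 min = 53 h 11 min.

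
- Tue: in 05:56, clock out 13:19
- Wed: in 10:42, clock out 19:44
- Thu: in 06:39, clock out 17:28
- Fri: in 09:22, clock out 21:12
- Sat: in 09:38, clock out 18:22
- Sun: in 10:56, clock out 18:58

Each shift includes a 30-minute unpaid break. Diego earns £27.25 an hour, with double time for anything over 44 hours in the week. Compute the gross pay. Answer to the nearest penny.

Tue: 05:56–13:19 = 7 h 23 min; less 30 min break → 6 h 53 min
Wed: 10:42–19:44 = 9 h 2 min; less 30 min break → 8 h 32 min
Thu: 06:39–17:28 = 10 h 49 min; less 30 min break → 10 h 19 min
Fri: 09:22–21:12 = 11 h 50 min; less 30 min break → 11 h 20 min
Sat: 09:38–18:22 = 8 h 44 min; less 30 min break → 8 h 14 min
Sun: 10:56–18:58 = 8 h 2 min; less 30 min break → 7 h 32 min
Total worked: 52 h 50 min = 3170 min.
Regular 44 h 0 min = 2640 min at £27.25/h; overtime 8 h 50 min = 530 min at £54.50/h.
Pay = (2640 × £27.25 + 530 × £54.50) ÷ 60 = £1680.42.

£1680.42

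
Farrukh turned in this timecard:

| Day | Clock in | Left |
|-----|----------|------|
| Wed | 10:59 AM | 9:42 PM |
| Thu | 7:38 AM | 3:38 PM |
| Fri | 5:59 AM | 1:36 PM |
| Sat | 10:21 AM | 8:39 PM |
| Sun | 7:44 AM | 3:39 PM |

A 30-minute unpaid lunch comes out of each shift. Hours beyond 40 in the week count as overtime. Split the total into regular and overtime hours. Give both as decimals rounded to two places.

Wed: 10:59 AM–9:42 PM = 10 h 43 min; less 30 min break → 10 h 13 min
Thu: 7:38 AM–3:38 PM = 8 h 0 min; less 30 min break → 7 h 30 min
Fri: 5:59 AM–1:36 PM = 7 h 37 min; less 30 min break → 7 h 7 min
Sat: 10:21 AM–8:39 PM = 10 h 18 min; less 30 min break → 9 h 48 min
Sun: 7:44 AM–3:39 PM = 7 h 55 min; less 30 min break → 7 h 25 min
Total worked: 42 h 3 min = 42.05 h.
Threshold 40 h → overtime 2 h 3 min, regular 40 h 0 min.

Regular 40.00 hours, overtime 2.05 hours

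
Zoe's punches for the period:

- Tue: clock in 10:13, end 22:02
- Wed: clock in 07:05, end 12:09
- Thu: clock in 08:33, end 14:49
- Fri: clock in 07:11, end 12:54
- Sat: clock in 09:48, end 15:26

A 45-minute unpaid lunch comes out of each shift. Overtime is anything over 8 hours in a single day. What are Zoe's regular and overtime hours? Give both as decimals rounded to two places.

Tue: 10:13–22:02 = 11 h 49 min; less 45 min break → 11 h 4 min
Wed: 07:05–12:09 = 5 h 4 min; less 45 min break → 4 h 19 min
Thu: 08:33–14:49 = 6 h 16 min; less 45 min break → 5 h 31 min
Fri: 07:11–12:54 = 5 h 43 min; less 45 min break → 4 h 58 min
Sat: 09:48–15:26 = 5 h 38 min; less 45 min break → 4 h 53 min
Tue reg 8 h 0 min / OT 3 h 4 min; Wed reg 4 h 19 min / OT 0 h 0 min; Thu reg 5 h 31 min / OT 0 h 0 min; Fri reg 4 h 58 min / OT 0 h 0 min; Sat reg 4 h 53 min / OT 0 h 0 min.
Totals: regular 27 h 41 min, overtime 3 h 4 min.

Regular 27.68 hours, overtime 3.07 hours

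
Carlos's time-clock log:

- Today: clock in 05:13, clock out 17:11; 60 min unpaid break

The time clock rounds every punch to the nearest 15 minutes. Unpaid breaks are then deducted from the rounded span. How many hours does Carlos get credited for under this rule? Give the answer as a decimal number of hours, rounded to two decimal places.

11.00 hours

Today: in 05:13→05:15, out 17:11→17:15; 12 h 0 min − 60 min = 11 h 0 min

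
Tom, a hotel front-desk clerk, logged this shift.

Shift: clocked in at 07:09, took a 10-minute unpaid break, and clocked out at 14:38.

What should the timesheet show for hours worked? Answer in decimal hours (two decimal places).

7.32 hours

Shift: 07:09–14:38 = 7 h 29 min; less 10 min break → 7 h 19 min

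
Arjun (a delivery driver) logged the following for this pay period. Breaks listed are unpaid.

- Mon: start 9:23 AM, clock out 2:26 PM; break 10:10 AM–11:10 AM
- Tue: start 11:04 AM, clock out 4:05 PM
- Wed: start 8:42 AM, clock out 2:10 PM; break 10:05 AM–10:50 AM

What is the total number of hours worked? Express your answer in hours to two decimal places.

Mon: 9:23 AM–2:26 PM = 5 h 3 min; less 60 min break → 4 h 3 min
Tue: 11:04 AM–4:05 PM = 5 h 1 min
Wed: 8:42 AM–2:10 PM = 5 h 28 min; less 45 min break → 4 h 43 min
Total: 4 h 3 min + 5 h 1 min + 4 h 43 min = 13 h 47 min.

13.78 hours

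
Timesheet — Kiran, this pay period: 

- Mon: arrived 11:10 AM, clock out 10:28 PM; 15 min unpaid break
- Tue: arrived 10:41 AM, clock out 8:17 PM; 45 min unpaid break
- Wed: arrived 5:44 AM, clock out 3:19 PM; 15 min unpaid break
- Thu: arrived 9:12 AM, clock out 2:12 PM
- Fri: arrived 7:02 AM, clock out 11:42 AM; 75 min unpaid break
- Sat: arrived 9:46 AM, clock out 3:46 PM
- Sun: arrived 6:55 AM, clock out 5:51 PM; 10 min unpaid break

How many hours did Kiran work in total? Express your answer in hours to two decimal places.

Mon: 11:10 AM–10:28 PM = 11 h 18 min; less 15 min break → 11 h 3 min
Tue: 10:41 AM–8:17 PM = 9 h 36 min; less 45 min break → 8 h 51 min
Wed: 5:44 AM–3:19 PM = 9 h 35 min; less 15 min break → 9 h 20 min
Thu: 9:12 AM–2:12 PM = 5 h 0 min
Fri: 7:02 AM–11:42 AM = 4 h 40 min; less 75 min break → 3 h 25 min
Sat: 9:46 AM–3:46 PM = 6 h 0 min
Sun: 6:55 AM–5:51 PM = 10 h 56 min; less 10 min break → 10 h 46 min
Total: 11 h 3 min + 8 h 51 min + 9 h 20 min + 5 h 0 min + 3 h 25 min + 6 h 0 min + 10 h 46 min = 54 h 25 min.

54.42 hours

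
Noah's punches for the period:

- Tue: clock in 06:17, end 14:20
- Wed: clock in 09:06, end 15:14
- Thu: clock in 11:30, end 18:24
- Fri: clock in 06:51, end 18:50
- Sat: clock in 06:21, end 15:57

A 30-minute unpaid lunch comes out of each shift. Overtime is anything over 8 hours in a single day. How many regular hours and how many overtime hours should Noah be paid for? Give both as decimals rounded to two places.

Tue: 06:17–14:20 = 8 h 3 min; less 30 min break → 7 h 33 min
Wed: 09:06–15:14 = 6 h 8 min; less 30 min break → 5 h 38 min
Thu: 11:30–18:24 = 6 h 54 min; less 30 min break → 6 h 24 min
Fri: 06:51–18:50 = 11 h 59 min; less 30 min break → 11 h 29 min
Sat: 06:21–15:57 = 9 h 36 min; less 30 min break → 9 h 6 min
Tue reg 7 h 33 min / OT 0 h 0 min; Wed reg 5 h 38 min / OT 0 h 0 min; Thu reg 6 h 24 min / OT 0 h 0 min; Fri reg 8 h 0 min / OT 3 h 29 min; Sat reg 8 h 0 min / OT 1 h 6 min.
Totals: regular 35 h 35 min, overtime 4 h 35 min.

Regular 35.58 hours, overtime 4.58 hours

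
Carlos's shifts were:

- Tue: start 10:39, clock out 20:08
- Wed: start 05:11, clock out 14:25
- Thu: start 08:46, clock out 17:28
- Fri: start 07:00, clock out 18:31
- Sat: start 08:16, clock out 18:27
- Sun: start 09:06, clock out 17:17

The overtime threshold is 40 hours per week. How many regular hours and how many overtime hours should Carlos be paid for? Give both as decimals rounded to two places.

Regular 40.00 hours, overtime 17.30 hours

Tue: 10:39–20:08 = 9 h 29 min
Wed: 05:11–14:25 = 9 h 14 min
Thu: 08:46–17:28 = 8 h 42 min
Fri: 07:00–18:31 = 11 h 31 min
Sat: 08:16–18:27 = 10 h 11 min
Sun: 09:06–17:17 = 8 h 11 min
Total worked: 57 h 18 min = 57.30 h.
Threshold 40 h → overtime 17 h 18 min, regular 40 h 0 min.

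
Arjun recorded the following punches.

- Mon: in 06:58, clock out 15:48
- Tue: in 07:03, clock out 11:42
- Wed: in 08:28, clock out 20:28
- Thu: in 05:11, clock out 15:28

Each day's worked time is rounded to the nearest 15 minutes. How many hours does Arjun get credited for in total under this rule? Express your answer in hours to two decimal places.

35.75 hours

Mon: 06:58–15:48 = 8 h 50 min → rounds to 8 h 45 min
Tue: 07:03–11:42 = 4 h 39 min → rounds to 4 h 45 min
Wed: 08:28–20:28 = 12 h 0 min → rounds to 12 h 0 min
Thu: 05:11–15:28 = 10 h 17 min → rounds to 10 h 15 min
Total credited: 35 h 45 min.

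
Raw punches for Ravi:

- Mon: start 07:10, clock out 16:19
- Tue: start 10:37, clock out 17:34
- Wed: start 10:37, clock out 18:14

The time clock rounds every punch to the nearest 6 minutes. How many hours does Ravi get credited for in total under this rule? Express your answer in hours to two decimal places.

Mon: in 07:10→07:12, out 16:19→16:18; 9 h 6 min
Tue: in 10:37→10:36, out 17:34→17:36; 7 h 0 min
Wed: in 10:37→10:36, out 18:14→18:12; 7 h 36 min
Total credited: 23 h 42 min.

23.70 hours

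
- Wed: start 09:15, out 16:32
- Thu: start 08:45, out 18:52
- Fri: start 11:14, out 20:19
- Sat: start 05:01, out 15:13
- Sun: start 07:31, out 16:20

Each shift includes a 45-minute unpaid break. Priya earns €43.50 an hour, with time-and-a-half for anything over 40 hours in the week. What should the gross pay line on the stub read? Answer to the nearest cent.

€1854.19

Wed: 09:15–16:32 = 7 h 17 min; less 45 min break → 6 h 32 min
Thu: 08:45–18:52 = 10 h 7 min; less 45 min break → 9 h 22 min
Fri: 11:14–20:19 = 9 h 5 min; less 45 min break → 8 h 20 min
Sat: 05:01–15:13 = 10 h 12 min; less 45 min break → 9 h 27 min
Sun: 07:31–16:20 = 8 h 49 min; less 45 min break → 8 h 4 min
Total worked: 41 h 45 min = 2505 min.
Regular 40 h 0 min = 2400 min at €43.50/h; overtime 1 h 45 min = 105 min at €65.25/h.
Pay = (2400 × €43.50 + 105 × €65.25) ÷ 60 = €1854.19.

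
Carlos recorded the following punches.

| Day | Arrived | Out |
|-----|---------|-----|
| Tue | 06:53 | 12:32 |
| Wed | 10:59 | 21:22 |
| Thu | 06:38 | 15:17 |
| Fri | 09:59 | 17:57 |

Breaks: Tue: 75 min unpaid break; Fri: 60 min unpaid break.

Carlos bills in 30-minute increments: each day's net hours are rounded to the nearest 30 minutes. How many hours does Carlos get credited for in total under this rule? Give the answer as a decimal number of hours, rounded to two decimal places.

Tue: 06:53–12:32 = 5 h 39 min − 75 min = 4 h 24 min → rounds to 4 h 30 min
Wed: 10:59–21:22 = 10 h 23 min → rounds to 10 h 30 min
Thu: 06:38–15:17 = 8 h 39 min → rounds to 8 h 30 min
Fri: 09:59–17:57 = 7 h 58 min − 60 min = 6 h 58 min → rounds to 7 h 0 min
Total credited: 30 h 30 min.

30.50 hours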